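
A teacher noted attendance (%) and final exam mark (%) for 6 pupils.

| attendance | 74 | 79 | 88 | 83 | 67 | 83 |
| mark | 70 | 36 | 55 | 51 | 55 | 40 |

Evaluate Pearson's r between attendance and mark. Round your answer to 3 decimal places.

-0.331

n = 6, Σx = 474, Σy = 307, Σx² = 37728, Σy² = 16447, Σxy = 24102
nΣxy − ΣxΣy = 144612 − 145518 = -906
nΣx² − (Σx)² = 226368 − 224676 = 1692; nΣy² − (Σy)² = 98682 − 94249 = 4433
r = -906 / √(1692 × 4433) = -906 / 2738.7289 ≈ -0.331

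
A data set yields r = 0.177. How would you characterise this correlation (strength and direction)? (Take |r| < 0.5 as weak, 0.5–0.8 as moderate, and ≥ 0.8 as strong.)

weak positive

r = 0.177 > 0 so the relationship is positive.
|r| = 0.177, which falls in the weak range.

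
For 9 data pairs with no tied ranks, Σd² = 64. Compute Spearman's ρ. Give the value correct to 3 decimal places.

0.467

ρ = 1 − 6Σd² / [n(n²−1)] = 1 − 6×64 / (9×80)
  = 1 − 384/720 = 1 − 0.5333 ≈ 0.467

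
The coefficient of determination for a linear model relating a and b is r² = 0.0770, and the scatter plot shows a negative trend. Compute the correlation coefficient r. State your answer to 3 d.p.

|r| = √0.0770 = 0.277
The association is negative, so r = −0.277.

-0.277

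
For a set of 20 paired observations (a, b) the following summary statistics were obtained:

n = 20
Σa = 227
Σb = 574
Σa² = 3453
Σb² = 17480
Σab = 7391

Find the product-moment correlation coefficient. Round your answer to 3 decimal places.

0.933

r = (nΣab − ΣaΣb) / √[(nΣa² − (Σa)²)(nΣb² − (Σb)²)]
Numerator: 20×7391 − 227×574 = 17522
Denominator: √[(69060 − 51529)(349600 − 329476)] = √[17531 × 20124] = 18782.8071
r = 17522 / 18782.8071 ≈ 0.933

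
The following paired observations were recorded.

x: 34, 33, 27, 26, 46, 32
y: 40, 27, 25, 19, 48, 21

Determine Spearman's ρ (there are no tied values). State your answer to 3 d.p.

Rank x: 5, 4, 2, 1, 6, 3
Rank y: 5, 4, 3, 1, 6, 2
d = rank(x) − rank(y): 0, 0, -1, 0, 0, 1; Σd² = 2
ρ = 1 − 6Σd² / [n(n²−1)] = 1 − 6×2 / (6×35) = 1 − 12/210 ≈ 0.943

0.943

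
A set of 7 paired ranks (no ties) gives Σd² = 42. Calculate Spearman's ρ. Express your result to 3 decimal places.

ρ = 1 − 6Σd² / [n(n²−1)] = 1 − 6×42 / (7×48)
  = 1 − 252/336 = 1 − 0.7500 ≈ 0.250

0.250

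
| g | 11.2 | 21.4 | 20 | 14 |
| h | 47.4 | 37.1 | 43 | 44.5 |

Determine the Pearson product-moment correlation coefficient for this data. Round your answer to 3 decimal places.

-0.888

n = 4, Σg = 66.6, Σh = 172, Σg² = 1179.4, Σh² = 7452.42, Σgh = 2807.82
nΣgh − ΣgΣh = 11231.28 − 11455.2 = -223.92
nΣg² − (Σg)² = 4717.6 − 4435.56 = 282.04; nΣh² − (Σh)² = 29809.68 − 29584 = 225.68
r = -223.92 / √(282.04 × 225.68) = -223.92 / 252.2911 ≈ -0.888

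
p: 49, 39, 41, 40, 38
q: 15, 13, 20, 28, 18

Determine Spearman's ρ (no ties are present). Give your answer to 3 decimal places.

Rank p: 5, 2, 4, 3, 1
Rank q: 2, 1, 4, 5, 3
d = rank(p) − rank(q): 3, 1, 0, -2, -2; Σd² = 18
ρ = 1 − 6Σd² / [n(n²−1)] = 1 − 6×18 / (5×24) = 1 − 108/120 ≈ 0.100

0.100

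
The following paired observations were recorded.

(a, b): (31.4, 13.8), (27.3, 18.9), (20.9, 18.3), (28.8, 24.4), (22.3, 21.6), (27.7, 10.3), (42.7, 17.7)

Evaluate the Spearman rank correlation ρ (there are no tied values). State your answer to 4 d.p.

-0.3214

Rank a: 6, 3, 1, 5, 2, 4, 7
Rank b: 2, 5, 4, 7, 6, 1, 3
d = rank(a) − rank(b): 4, -2, -3, -2, -4, 3, 4; Σd² = 74
ρ = 1 − 6Σd² / [n(n²−1)] = 1 − 6×74 / (7×48) = 1 − 444/336 ≈ -0.3214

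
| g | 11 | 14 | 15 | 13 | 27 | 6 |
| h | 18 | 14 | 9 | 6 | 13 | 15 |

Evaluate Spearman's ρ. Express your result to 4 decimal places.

-0.5429

Rank g: 2, 4, 5, 3, 6, 1
Rank h: 6, 4, 2, 1, 3, 5
d = rank(g) − rank(h): -4, 0, 3, 2, 3, -4; Σd² = 54
ρ = 1 − 6Σd² / [n(n²−1)] = 1 − 6×54 / (6×35) = 1 − 324/210 ≈ -0.5429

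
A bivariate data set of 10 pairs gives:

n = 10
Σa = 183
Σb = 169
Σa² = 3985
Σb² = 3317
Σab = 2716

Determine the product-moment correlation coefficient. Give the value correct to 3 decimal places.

r = (nΣab − ΣaΣb) / √[(nΣa² − (Σa)²)(nΣb² − (Σb)²)]
Numerator: 10×2716 − 183×169 = -3767
Denominator: √[(39850 − 33489)(33170 − 28561)] = √[6361 × 4609] = 5414.5959
r = -3767 / 5414.5959 ≈ -0.696

-0.696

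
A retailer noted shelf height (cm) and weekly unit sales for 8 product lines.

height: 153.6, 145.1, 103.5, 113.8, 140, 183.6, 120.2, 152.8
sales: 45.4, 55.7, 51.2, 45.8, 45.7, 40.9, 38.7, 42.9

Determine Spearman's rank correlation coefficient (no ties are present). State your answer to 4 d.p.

-0.4286

Rank height: 7, 5, 1, 2, 4, 8, 3, 6
Rank sales: 4, 8, 7, 6, 5, 2, 1, 3
d = rank(height) − rank(sales): 3, -3, -6, -4, -1, 6, 2, 3; Σd² = 120
ρ = 1 − 6Σd² / [n(n²−1)] = 1 − 6×120 / (8×63) = 1 − 720/504 ≈ -0.4286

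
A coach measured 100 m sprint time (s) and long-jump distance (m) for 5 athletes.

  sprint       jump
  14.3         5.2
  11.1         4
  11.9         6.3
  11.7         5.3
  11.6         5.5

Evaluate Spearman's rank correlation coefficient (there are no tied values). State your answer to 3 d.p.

0.300

Rank sprint: 5, 1, 4, 3, 2
Rank jump: 2, 1, 5, 3, 4
d = rank(sprint) − rank(jump): 3, 0, -1, 0, -2; Σd² = 14
ρ = 1 − 6Σd² / [n(n²−1)] = 1 − 6×14 / (5×24) = 1 − 84/120 ≈ 0.300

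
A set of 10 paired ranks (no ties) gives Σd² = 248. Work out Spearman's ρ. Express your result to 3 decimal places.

ρ = 1 − 6Σd² / [n(n²−1)] = 1 − 6×248 / (10×99)
  = 1 − 1488/990 = 1 − 1.5030 ≈ -0.503

-0.503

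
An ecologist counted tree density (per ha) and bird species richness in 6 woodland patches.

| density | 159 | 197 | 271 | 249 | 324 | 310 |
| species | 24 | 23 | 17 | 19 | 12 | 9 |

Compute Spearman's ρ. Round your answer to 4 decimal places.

Rank density: 1, 2, 4, 3, 6, 5
Rank species: 6, 5, 3, 4, 2, 1
d = rank(density) − rank(species): -5, -3, 1, -1, 4, 4; Σd² = 68
ρ = 1 − 6Σd² / [n(n²−1)] = 1 − 6×68 / (6×35) = 1 − 408/210 ≈ -0.9429

-0.9429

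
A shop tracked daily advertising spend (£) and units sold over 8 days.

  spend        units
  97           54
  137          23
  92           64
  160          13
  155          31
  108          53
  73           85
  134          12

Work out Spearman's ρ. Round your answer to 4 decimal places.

Rank spend: 3, 6, 2, 8, 7, 4, 1, 5
Rank units: 6, 3, 7, 2, 4, 5, 8, 1
d = rank(spend) − rank(units): -3, 3, -5, 6, 3, -1, -7, 4; Σd² = 154
ρ = 1 − 6Σd² / [n(n²−1)] = 1 − 6×154 / (8×63) = 1 − 924/504 ≈ -0.8333

-0.8333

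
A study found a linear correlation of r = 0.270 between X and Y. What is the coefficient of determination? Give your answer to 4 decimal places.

0.0729

r² = (0.270)² = 0.0729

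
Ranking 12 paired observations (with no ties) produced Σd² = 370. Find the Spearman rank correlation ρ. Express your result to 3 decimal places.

-0.294

ρ = 1 − 6Σd² / [n(n²−1)] = 1 − 6×370 / (12×143)
  = 1 − 2220/1716 = 1 − 1.2937 ≈ -0.294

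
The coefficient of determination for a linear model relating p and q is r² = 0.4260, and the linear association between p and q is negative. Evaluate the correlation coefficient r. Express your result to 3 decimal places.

-0.653

|r| = √0.4260 = 0.653
The association is negative, so r = −0.653.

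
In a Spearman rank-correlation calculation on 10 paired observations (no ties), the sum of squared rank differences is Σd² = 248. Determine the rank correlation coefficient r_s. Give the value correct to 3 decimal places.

ρ = 1 − 6Σd² / [n(n²−1)] = 1 − 6×248 / (10×99)
  = 1 − 1488/990 = 1 − 1.5030 ≈ -0.503

-0.503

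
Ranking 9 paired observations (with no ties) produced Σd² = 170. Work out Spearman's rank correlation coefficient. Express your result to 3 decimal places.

ρ = 1 − 6Σd² / [n(n²−1)] = 1 − 6×170 / (9×80)
  = 1 − 1020/720 = 1 − 1.4167 ≈ -0.417

-0.417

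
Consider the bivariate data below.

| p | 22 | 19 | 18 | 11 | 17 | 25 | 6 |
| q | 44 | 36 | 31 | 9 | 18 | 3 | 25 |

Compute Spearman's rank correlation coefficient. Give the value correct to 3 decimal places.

Rank p: 6, 5, 4, 2, 3, 7, 1
Rank q: 7, 6, 5, 2, 3, 1, 4
d = rank(p) − rank(q): -1, -1, -1, 0, 0, 6, -3; Σd² = 48
ρ = 1 − 6Σd² / [n(n²−1)] = 1 − 6×48 / (7×48) = 1 − 288/336 ≈ 0.143

0.143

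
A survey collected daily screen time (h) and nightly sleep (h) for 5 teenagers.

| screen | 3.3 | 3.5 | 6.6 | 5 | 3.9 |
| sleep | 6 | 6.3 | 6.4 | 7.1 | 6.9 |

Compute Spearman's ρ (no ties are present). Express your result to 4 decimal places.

Rank screen: 1, 2, 5, 4, 3
Rank sleep: 1, 2, 3, 5, 4
d = rank(screen) − rank(sleep): 0, 0, 2, -1, -1; Σd² = 6
ρ = 1 − 6Σd² / [n(n²−1)] = 1 − 6×6 / (5×24) = 1 − 36/120 ≈ 0.7000

0.7000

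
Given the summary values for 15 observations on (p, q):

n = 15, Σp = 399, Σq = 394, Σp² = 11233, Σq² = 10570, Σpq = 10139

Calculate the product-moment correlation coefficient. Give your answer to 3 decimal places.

r = (nΣpq − ΣpΣq) / √[(nΣp² − (Σp)²)(nΣq² − (Σq)²)]
Numerator: 15×10139 − 399×394 = -5121
Denominator: √[(168495 − 159201)(158550 − 155236)] = √[9294 × 3314] = 5549.8032
r = -5121 / 5549.8032 ≈ -0.923

-0.923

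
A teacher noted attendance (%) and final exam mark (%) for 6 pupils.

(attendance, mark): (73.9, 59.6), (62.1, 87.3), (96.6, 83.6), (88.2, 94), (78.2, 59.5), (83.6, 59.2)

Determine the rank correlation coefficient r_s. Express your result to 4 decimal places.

Rank attendance: 2, 1, 6, 5, 3, 4
Rank mark: 3, 5, 4, 6, 2, 1
d = rank(attendance) − rank(mark): -1, -4, 2, -1, 1, 3; Σd² = 32
ρ = 1 − 6Σd² / [n(n²−1)] = 1 − 6×32 / (6×35) = 1 − 192/210 ≈ 0.0857

0.0857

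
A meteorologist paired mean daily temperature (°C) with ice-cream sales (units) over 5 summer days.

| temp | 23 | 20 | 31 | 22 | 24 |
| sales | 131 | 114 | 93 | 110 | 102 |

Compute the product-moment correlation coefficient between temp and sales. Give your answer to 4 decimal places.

-0.6551

n = 5, Σx = 120, Σy = 550, Σx² = 2950, Σy² = 61310, Σxy = 13044
nΣxy − ΣxΣy = 65220 − 66000 = -780
nΣx² − (Σx)² = 14750 − 14400 = 350; nΣy² − (Σy)² = 306550 − 302500 = 4050
r = -780 / √(350 × 4050) = -780 / 1190.5881 ≈ -0.6551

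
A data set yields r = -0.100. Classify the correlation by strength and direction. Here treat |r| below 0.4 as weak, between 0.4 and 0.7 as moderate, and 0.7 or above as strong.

weak negative

r = -0.100 < 0 so the relationship is negative.
|r| = 0.100, which falls in the weak range.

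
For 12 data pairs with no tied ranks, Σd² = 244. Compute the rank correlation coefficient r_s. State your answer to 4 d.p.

0.1469

ρ = 1 − 6Σd² / [n(n²−1)] = 1 − 6×244 / (12×143)
  = 1 − 1464/1716 = 1 − 0.85315 ≈ 0.1469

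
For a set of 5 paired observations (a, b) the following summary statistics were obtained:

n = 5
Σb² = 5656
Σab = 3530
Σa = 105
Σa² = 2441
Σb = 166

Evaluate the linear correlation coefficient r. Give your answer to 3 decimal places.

0.238

r = (nΣab − ΣaΣb) / √[(nΣa² − (Σa)²)(nΣb² − (Σb)²)]
Numerator: 5×3530 − 105×166 = 220
Denominator: √[(12205 − 11025)(28280 − 27556)] = √[1180 × 724] = 924.2943
r = 220 / 924.2943 ≈ 0.238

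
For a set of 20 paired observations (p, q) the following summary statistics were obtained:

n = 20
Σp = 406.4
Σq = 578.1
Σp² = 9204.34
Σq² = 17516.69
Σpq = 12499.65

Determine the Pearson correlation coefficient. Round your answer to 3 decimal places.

0.861

r = (nΣpq − ΣpΣq) / √[(nΣp² − (Σp)²)(nΣq² − (Σq)²)]
Numerator: 20×12499.65 − 406.4×578.1 = 15053.16
Denominator: √[(184086.8 − 165160.96)(350333.8 − 334199.61)] = √[18925.84 × 16134.19] = 17474.3555
r = 15053.16 / 17474.3555 ≈ 0.861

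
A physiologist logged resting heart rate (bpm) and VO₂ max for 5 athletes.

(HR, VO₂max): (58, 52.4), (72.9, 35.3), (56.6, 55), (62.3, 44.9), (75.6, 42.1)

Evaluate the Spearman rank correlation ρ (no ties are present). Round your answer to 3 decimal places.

-0.900

Rank HR: 2, 4, 1, 3, 5
Rank VO₂max: 4, 1, 5, 3, 2
d = rank(HR) − rank(VO₂max): -2, 3, -4, 0, 3; Σd² = 38
ρ = 1 − 6Σd² / [n(n²−1)] = 1 − 6×38 / (5×24) = 1 − 228/120 ≈ -0.900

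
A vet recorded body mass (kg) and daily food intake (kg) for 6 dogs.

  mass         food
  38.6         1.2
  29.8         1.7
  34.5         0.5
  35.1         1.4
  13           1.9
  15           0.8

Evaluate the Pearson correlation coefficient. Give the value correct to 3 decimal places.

n = 6, Σx = 166, Σy = 7.5, Σx² = 5194.26, Σy² = 10.79, Σxy = 200.07
nΣxy − ΣxΣy = 1200.42 − 1245 = -44.58
nΣx² − (Σx)² = 31165.56 − 27556 = 3609.56; nΣy² − (Σy)² = 64.74 − 56.25 = 8.49
r = -44.58 / √(3609.56 × 8.49) = -44.58 / 175.0576 ≈ -0.255

-0.255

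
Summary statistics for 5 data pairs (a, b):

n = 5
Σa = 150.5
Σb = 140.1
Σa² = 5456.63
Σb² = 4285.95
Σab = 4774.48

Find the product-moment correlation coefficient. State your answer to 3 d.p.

0.965

r = (nΣab − ΣaΣb) / √[(nΣa² − (Σa)²)(nΣb² − (Σb)²)]
Numerator: 5×4774.48 − 150.5×140.1 = 2787.35
Denominator: √[(27283.15 − 22650.25)(21429.75 − 19628.01)] = √[4632.9 × 1801.74] = 2889.1662
r = 2787.35 / 2889.1662 ≈ 0.965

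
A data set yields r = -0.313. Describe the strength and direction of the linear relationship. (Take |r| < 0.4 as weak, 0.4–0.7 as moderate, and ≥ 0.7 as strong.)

r = -0.313 < 0 so the relationship is negative.
|r| = 0.313, which falls in the weak range.

weak negative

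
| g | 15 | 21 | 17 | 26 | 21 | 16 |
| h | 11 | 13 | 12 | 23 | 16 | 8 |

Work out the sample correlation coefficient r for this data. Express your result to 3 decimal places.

n = 6, Σg = 116, Σh = 83, Σg² = 2328, Σh² = 1283, Σgh = 1704
nΣgh − ΣgΣh = 10224 − 9628 = 596
nΣg² − (Σg)² = 13968 − 13456 = 512; nΣh² − (Σh)² = 7698 − 6889 = 809
r = 596 / √(512 × 809) = 596 / 643.5899 ≈ 0.926

0.926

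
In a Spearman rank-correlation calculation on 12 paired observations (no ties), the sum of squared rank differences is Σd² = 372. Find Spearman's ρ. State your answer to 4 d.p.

-0.3007

ρ = 1 − 6Σd² / [n(n²−1)] = 1 − 6×372 / (12×143)
  = 1 − 2232/1716 = 1 − 1.30070 ≈ -0.3007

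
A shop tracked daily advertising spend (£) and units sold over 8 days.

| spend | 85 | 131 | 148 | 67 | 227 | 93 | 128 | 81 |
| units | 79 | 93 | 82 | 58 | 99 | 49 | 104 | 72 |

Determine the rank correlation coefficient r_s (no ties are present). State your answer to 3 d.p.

0.690

Rank spend: 3, 6, 7, 1, 8, 4, 5, 2
Rank units: 4, 6, 5, 2, 7, 1, 8, 3
d = rank(spend) − rank(units): -1, 0, 2, -1, 1, 3, -3, -1; Σd² = 26
ρ = 1 − 6Σd² / [n(n²−1)] = 1 − 6×26 / (8×63) = 1 − 156/504 ≈ 0.690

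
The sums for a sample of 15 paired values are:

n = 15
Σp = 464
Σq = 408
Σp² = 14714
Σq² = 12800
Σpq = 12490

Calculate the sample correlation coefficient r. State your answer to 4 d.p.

-0.1669

r = (nΣpq − ΣpΣq) / √[(nΣp² − (Σp)²)(nΣq² − (Σq)²)]
Numerator: 15×12490 − 464×408 = -1962
Denominator: √[(220710 − 215296)(192000 − 166464)] = √[5414 × 25536] = 11758.0570
r = -1962 / 11758.0570 ≈ -0.1669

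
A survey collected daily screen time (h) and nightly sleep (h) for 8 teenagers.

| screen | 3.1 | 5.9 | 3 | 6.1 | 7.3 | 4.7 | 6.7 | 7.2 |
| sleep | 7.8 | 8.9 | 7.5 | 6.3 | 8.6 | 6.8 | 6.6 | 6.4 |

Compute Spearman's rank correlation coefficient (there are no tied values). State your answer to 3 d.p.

-0.190

Rank screen: 2, 4, 1, 5, 8, 3, 6, 7
Rank sleep: 6, 8, 5, 1, 7, 4, 3, 2
d = rank(screen) − rank(sleep): -4, -4, -4, 4, 1, -1, 3, 5; Σd² = 100
ρ = 1 − 6Σd² / [n(n²−1)] = 1 − 6×100 / (8×63) = 1 − 600/504 ≈ -0.190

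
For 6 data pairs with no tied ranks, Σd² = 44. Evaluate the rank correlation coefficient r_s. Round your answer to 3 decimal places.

ρ = 1 − 6Σd² / [n(n²−1)] = 1 − 6×44 / (6×35)
  = 1 − 264/210 = 1 − 1.2571 ≈ -0.257

-0.257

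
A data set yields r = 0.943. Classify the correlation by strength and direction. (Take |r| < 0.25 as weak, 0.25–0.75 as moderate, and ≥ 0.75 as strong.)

strong positive

r = 0.943 > 0 so the relationship is positive.
|r| = 0.943, which falls in the strong range.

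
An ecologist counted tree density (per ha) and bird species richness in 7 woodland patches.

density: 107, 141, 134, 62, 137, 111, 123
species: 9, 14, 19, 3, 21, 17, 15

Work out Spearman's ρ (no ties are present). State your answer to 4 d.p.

0.6071

Rank density: 2, 7, 5, 1, 6, 3, 4
Rank species: 2, 3, 6, 1, 7, 5, 4
d = rank(density) − rank(species): 0, 4, -1, 0, -1, -2, 0; Σd² = 22
ρ = 1 − 6Σd² / [n(n²−1)] = 1 − 6×22 / (7×48) = 1 − 132/336 ≈ 0.6071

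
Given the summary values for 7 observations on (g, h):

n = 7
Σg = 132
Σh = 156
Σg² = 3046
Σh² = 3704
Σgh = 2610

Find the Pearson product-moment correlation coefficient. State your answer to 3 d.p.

-0.932

r = (nΣgh − ΣgΣh) / √[(nΣg² − (Σg)²)(nΣh² − (Σh)²)]
Numerator: 7×2610 − 132×156 = -2322
Denominator: √[(21322 − 17424)(25928 − 24336)] = √[3898 × 1592] = 2491.1074
r = -2322 / 2491.1074 ≈ -0.932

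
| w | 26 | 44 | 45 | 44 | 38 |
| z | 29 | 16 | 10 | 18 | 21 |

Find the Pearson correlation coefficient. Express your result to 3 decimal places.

-0.922

n = 5, Σw = 197, Σz = 94, Σw² = 8017, Σz² = 1962, Σwz = 3498
nΣwz − ΣwΣz = 17490 − 18518 = -1028
nΣw² − (Σw)² = 40085 − 38809 = 1276; nΣz² − (Σz)² = 9810 − 8836 = 974
r = -1028 / √(1276 × 974) = -1028 / 1114.8202 ≈ -0.922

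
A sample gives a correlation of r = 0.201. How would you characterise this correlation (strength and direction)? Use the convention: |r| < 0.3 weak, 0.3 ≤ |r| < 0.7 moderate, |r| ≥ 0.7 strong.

r = 0.201 > 0 so the relationship is positive.
|r| = 0.201, which falls in the weak range.

weak positive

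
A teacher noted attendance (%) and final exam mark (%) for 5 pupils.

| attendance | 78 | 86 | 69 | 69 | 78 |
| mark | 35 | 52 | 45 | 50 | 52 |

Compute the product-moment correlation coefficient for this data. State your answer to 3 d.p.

0.141

n = 5, Σx = 380, Σy = 234, Σx² = 29086, Σy² = 11158, Σxy = 17813
nΣxy − ΣxΣy = 89065 − 88920 = 145
nΣx² − (Σx)² = 145430 − 144400 = 1030; nΣy² − (Σy)² = 55790 − 54756 = 1034
r = 145 / √(1030 × 1034) = 145 / 1031.9981 ≈ 0.141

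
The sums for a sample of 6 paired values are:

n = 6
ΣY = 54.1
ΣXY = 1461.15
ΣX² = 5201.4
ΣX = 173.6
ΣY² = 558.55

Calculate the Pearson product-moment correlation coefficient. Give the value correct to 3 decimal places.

-0.927

r = (nΣXY − ΣXΣY) / √[(nΣX² − (ΣX)²)(nΣY² − (ΣY)²)]
Numerator: 6×1461.15 − 173.6×54.1 = -624.86
Denominator: √[(31208.4 − 30136.96)(3351.3 − 2926.81)] = √[1071.44 × 424.49] = 674.4002
r = -624.86 / 674.4002 ≈ -0.927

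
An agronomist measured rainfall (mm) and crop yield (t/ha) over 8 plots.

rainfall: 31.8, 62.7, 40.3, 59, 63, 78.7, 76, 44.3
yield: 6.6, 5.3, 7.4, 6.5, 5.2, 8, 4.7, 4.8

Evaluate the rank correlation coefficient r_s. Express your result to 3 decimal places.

Rank rainfall: 1, 5, 2, 4, 6, 8, 7, 3
Rank yield: 6, 4, 7, 5, 3, 8, 1, 2
d = rank(rainfall) − rank(yield): -5, 1, -5, -1, 3, 0, 6, 1; Σd² = 98
ρ = 1 − 6Σd² / [n(n²−1)] = 1 − 6×98 / (8×63) = 1 − 588/504 ≈ -0.167

-0.167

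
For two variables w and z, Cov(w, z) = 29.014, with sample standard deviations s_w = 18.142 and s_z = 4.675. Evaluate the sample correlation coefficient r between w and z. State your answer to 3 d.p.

r = Cov(w,z) / (s_w · s_z) = 29.014 / (18.142 × 4.675)
  = 29.014 / 84.8138 ≈ 0.342

0.342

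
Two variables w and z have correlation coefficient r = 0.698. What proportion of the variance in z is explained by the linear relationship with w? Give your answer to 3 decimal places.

r² = (0.698)² = 0.487

0.487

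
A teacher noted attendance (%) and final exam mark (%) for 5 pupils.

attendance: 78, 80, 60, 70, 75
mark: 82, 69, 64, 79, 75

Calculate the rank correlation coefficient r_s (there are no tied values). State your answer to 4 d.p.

Rank attendance: 4, 5, 1, 2, 3
Rank mark: 5, 2, 1, 4, 3
d = rank(attendance) − rank(mark): -1, 3, 0, -2, 0; Σd² = 14
ρ = 1 − 6Σd² / [n(n²−1)] = 1 − 6×14 / (5×24) = 1 − 84/120 ≈ 0.3000

0.3000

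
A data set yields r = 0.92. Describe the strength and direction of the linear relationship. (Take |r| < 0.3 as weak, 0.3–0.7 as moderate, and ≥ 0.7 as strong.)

strong positive

r = 0.92 > 0 so the relationship is positive.
|r| = 0.92, which falls in the strong range.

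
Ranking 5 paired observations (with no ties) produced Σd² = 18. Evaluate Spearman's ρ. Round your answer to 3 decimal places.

0.100

ρ = 1 − 6Σd² / [n(n²−1)] = 1 − 6×18 / (5×24)
  = 1 − 108/120 = 1 − 0.9000 ≈ 0.100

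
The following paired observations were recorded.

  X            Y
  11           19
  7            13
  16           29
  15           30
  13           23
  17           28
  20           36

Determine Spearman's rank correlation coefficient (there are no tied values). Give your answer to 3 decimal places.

0.857

Rank X: 2, 1, 5, 4, 3, 6, 7
Rank Y: 2, 1, 5, 6, 3, 4, 7
d = rank(X) − rank(Y): 0, 0, 0, -2, 0, 2, 0; Σd² = 8
ρ = 1 − 6Σd² / [n(n²−1)] = 1 − 6×8 / (7×48) = 1 − 48/336 ≈ 0.857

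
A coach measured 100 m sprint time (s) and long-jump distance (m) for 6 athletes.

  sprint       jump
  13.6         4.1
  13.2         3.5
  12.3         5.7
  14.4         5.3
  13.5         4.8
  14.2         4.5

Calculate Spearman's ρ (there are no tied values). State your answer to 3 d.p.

-0.029

Rank sprint: 4, 2, 1, 6, 3, 5
Rank jump: 2, 1, 6, 5, 4, 3
d = rank(sprint) − rank(jump): 2, 1, -5, 1, -1, 2; Σd² = 36
ρ = 1 − 6Σd² / [n(n²−1)] = 1 − 6×36 / (6×35) = 1 − 216/210 ≈ -0.029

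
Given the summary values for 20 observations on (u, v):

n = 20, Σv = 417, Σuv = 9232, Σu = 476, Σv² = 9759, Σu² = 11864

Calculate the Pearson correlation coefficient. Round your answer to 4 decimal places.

-0.9176

r = (nΣuv − ΣuΣv) / √[(nΣu² − (Σu)²)(nΣv² − (Σv)²)]
Numerator: 20×9232 − 476×417 = -13852
Denominator: √[(237280 − 226576)(195180 − 173889)] = √[10704 × 21291] = 15096.3196
r = -13852 / 15096.3196 ≈ -0.9176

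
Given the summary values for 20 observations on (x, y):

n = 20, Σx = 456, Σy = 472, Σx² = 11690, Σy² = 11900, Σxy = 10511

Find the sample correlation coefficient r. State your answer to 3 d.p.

-0.253

r = (nΣxy − ΣxΣy) / √[(nΣx² − (Σx)²)(nΣy² − (Σy)²)]
Numerator: 20×10511 − 456×472 = -5012
Denominator: √[(233800 − 207936)(238000 − 222784)] = √[25864 × 15216] = 19838.0096
r = -5012 / 19838.0096 ≈ -0.253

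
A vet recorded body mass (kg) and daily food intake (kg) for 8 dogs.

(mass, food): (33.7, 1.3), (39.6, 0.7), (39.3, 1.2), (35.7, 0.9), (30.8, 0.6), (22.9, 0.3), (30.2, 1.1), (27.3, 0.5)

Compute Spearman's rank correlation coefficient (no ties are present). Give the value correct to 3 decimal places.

Rank mass: 5, 8, 7, 6, 4, 1, 3, 2
Rank food: 8, 4, 7, 5, 3, 1, 6, 2
d = rank(mass) − rank(food): -3, 4, 0, 1, 1, 0, -3, 0; Σd² = 36
ρ = 1 − 6Σd² / [n(n²−1)] = 1 − 6×36 / (8×63) = 1 − 216/504 ≈ 0.571

0.571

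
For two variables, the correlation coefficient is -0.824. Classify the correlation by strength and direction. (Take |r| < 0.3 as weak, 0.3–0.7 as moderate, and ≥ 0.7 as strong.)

r = -0.824 < 0 so the relationship is negative.
|r| = 0.824, which falls in the strong range.

strong negative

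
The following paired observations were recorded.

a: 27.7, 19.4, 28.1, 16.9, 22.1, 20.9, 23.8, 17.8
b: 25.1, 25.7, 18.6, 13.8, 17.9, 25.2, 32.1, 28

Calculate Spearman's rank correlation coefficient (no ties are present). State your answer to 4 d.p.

0.0238

Rank a: 7, 3, 8, 1, 5, 4, 6, 2
Rank b: 4, 6, 3, 1, 2, 5, 8, 7
d = rank(a) − rank(b): 3, -3, 5, 0, 3, -1, -2, -5; Σd² = 82
ρ = 1 − 6Σd² / [n(n²−1)] = 1 − 6×82 / (8×63) = 1 − 492/504 ≈ 0.0238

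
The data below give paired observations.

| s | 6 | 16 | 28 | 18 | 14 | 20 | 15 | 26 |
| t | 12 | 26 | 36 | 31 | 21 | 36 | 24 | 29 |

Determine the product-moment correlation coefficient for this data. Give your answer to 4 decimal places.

0.8625

n = 8, Σs = 143, Σt = 215, Σs² = 2897, Σt² = 6231, Σst = 4182
nΣst − ΣsΣt = 33456 − 30745 = 2711
nΣs² − (Σs)² = 23176 − 20449 = 2727; nΣt² − (Σt)² = 49848 − 46225 = 3623
r = 2711 / √(2727 × 3623) = 2711 / 3143.2342 ≈ 0.8625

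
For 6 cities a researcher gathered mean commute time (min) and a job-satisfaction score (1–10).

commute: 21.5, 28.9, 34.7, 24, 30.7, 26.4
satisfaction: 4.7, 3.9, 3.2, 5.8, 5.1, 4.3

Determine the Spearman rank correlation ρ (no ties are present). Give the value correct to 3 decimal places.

-0.543

Rank commute: 1, 4, 6, 2, 5, 3
Rank satisfaction: 4, 2, 1, 6, 5, 3
d = rank(commute) − rank(satisfaction): -3, 2, 5, -4, 0, 0; Σd² = 54
ρ = 1 − 6Σd² / [n(n²−1)] = 1 − 6×54 / (6×35) = 1 − 324/210 ≈ -0.543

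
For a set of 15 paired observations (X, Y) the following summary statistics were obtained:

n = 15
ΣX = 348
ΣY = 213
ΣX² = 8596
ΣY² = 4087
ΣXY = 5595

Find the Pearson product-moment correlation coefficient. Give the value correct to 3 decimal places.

0.877

r = (nΣXY − ΣXΣY) / √[(nΣX² − (ΣX)²)(nΣY² − (ΣY)²)]
Numerator: 15×5595 − 348×213 = 9801
Denominator: √[(128940 − 121104)(61305 − 45369)] = √[7836 × 15936] = 11174.7258
r = 9801 / 11174.7258 ≈ 0.877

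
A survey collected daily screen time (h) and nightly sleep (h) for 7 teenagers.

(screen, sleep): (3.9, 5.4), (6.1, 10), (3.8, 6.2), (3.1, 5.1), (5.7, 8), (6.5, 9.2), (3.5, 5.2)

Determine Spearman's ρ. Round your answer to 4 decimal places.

Rank screen: 4, 6, 3, 1, 5, 7, 2
Rank sleep: 3, 7, 4, 1, 5, 6, 2
d = rank(screen) − rank(sleep): 1, -1, -1, 0, 0, 1, 0; Σd² = 4
ρ = 1 − 6Σd² / [n(n²−1)] = 1 − 6×4 / (7×48) = 1 − 24/336 ≈ 0.9286

0.9286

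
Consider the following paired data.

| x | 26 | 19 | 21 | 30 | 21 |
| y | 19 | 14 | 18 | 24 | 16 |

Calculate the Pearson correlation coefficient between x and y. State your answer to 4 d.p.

n = 5, Σx = 117, Σy = 91, Σx² = 2819, Σy² = 1713, Σxy = 2194
nΣxy − ΣxΣy = 10970 − 10647 = 323
nΣx² − (Σx)² = 14095 − 13689 = 406; nΣy² − (Σy)² = 8565 − 8281 = 284
r = 323 / √(406 × 284) = 323 / 339.5644 ≈ 0.9512

0.9512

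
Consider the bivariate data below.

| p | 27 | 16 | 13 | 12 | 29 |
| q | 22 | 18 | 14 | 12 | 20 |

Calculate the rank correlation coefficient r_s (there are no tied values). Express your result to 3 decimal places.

Rank p: 4, 3, 2, 1, 5
Rank q: 5, 3, 2, 1, 4
d = rank(p) − rank(q): -1, 0, 0, 0, 1; Σd² = 2
ρ = 1 − 6Σd² / [n(n²−1)] = 1 − 6×2 / (5×24) = 1 − 12/120 ≈ 0.900

0.900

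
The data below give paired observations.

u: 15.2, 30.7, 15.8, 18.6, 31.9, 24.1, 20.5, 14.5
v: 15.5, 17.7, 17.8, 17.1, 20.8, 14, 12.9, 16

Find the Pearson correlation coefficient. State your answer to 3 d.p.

0.452

n = 8, Σu = 171.3, Σv = 131.8, Σu² = 3998.05, Σv² = 2213.84, Σuv = 2875.66
nΣuv − ΣuΣv = 23005.28 − 22577.34 = 427.94
nΣu² − (Σu)² = 31984.4 − 29343.69 = 2640.71; nΣv² − (Σv)² = 17710.72 − 17371.24 = 339.48
r = 427.94 / √(2640.71 × 339.48) = 427.94 / 946.8201 ≈ 0.452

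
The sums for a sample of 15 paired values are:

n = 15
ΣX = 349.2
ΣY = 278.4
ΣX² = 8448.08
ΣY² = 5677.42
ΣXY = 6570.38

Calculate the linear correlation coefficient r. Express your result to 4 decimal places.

r = (nΣXY − ΣXΣY) / √[(nΣX² − (ΣX)²)(nΣY² − (ΣY)²)]
Numerator: 15×6570.38 − 349.2×278.4 = 1338.42
Denominator: √[(126721.2 − 121940.64)(85161.3 − 77506.56)] = √[4780.56 × 7654.74] = 6049.2928
r = 1338.42 / 6049.2928 ≈ 0.2213

0.2213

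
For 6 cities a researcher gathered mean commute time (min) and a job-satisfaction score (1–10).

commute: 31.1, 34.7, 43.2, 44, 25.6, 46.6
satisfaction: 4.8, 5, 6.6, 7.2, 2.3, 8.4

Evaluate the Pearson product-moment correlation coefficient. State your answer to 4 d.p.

0.9751

n = 6, Σx = 225.2, Σy = 34.3, Σx² = 8800.46, Σy² = 219.29, Σxy = 1375.02
nΣxy − ΣxΣy = 8250.12 − 7724.36 = 525.76
nΣx² − (Σx)² = 52802.76 − 50715.04 = 2087.72; nΣy² − (Σy)² = 1315.74 − 1176.49 = 139.25
r = 525.76 / √(2087.72 × 139.25) = 525.76 / 539.1799 ≈ 0.9751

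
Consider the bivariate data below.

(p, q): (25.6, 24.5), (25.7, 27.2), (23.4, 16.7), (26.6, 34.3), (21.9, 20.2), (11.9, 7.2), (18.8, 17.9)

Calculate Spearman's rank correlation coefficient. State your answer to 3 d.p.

0.893

Rank p: 5, 6, 4, 7, 3, 1, 2
Rank q: 5, 6, 2, 7, 4, 1, 3
d = rank(p) − rank(q): 0, 0, 2, 0, -1, 0, -1; Σd² = 6
ρ = 1 − 6Σd² / [n(n²−1)] = 1 − 6×6 / (7×48) = 1 − 36/336 ≈ 0.893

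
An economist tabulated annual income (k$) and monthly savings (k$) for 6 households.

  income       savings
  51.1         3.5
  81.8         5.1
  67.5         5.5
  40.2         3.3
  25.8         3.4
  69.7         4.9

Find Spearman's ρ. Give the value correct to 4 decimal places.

Rank income: 3, 6, 4, 2, 1, 5
Rank savings: 3, 5, 6, 1, 2, 4
d = rank(income) − rank(savings): 0, 1, -2, 1, -1, 1; Σd² = 8
ρ = 1 − 6Σd² / [n(n²−1)] = 1 − 6×8 / (6×35) = 1 − 48/210 ≈ 0.7714

0.7714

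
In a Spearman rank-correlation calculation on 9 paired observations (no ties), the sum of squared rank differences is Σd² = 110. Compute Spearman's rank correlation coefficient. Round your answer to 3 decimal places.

0.083

ρ = 1 − 6Σd² / [n(n²−1)] = 1 − 6×110 / (9×80)
  = 1 − 660/720 = 1 − 0.9167 ≈ 0.083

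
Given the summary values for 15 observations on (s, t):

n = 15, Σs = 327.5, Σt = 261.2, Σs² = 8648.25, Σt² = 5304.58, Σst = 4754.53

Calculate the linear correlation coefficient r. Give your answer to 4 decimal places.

-0.8911

r = (nΣst − ΣsΣt) / √[(nΣs² − (Σs)²)(nΣt² − (Σt)²)]
Numerator: 15×4754.53 − 327.5×261.2 = -14225.05
Denominator: √[(129723.75 − 107256.25)(79568.7 − 68225.44)] = √[22467.5 × 11343.26] = 15964.1691
r = -14225.05 / 15964.1691 ≈ -0.8911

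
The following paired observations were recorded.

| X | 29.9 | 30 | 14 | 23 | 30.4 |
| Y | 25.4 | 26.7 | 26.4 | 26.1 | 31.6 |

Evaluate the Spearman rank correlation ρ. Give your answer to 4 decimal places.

Rank X: 3, 4, 1, 2, 5
Rank Y: 1, 4, 3, 2, 5
d = rank(X) − rank(Y): 2, 0, -2, 0, 0; Σd² = 8
ρ = 1 − 6Σd² / [n(n²−1)] = 1 − 6×8 / (5×24) = 1 − 48/120 ≈ 0.6000

0.6000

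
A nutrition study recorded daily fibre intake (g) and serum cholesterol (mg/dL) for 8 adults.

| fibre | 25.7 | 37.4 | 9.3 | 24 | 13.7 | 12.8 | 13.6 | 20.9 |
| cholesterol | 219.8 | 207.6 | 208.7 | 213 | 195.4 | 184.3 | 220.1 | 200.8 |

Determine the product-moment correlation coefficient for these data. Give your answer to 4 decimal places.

n = 8, Σx = 157.4, Σy = 1649.7, Σx² = 3695.04, Σy² = 341246.79, Σxy = 32692.11
nΣxy − ΣxΣy = 261536.88 − 259662.78 = 1874.1
nΣx² − (Σx)² = 29560.32 − 24774.76 = 4785.56; nΣy² − (Σy)² = 2729974.32 − 2721510.09 = 8464.23
r = 1874.1 / √(4785.56 × 8464.23) = 1874.1 / 6364.4387 ≈ 0.2945

0.2945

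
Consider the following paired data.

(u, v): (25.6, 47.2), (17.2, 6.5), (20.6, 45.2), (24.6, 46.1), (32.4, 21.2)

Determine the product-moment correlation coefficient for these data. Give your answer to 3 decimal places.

0.166

n = 5, Σu = 120.4, Σv = 166.2, Σu² = 3030.48, Σv² = 6887.78, Σuv = 4072.18
nΣuv − ΣuΣv = 20360.9 − 20010.48 = 350.42
nΣu² − (Σu)² = 15152.4 − 14496.16 = 656.24; nΣv² − (Σv)² = 34438.9 − 27622.44 = 6816.46
r = 350.42 / √(656.24 × 6816.46) = 350.42 / 2115.0021 ≈ 0.166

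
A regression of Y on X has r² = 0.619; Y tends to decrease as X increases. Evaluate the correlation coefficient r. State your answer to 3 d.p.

|r| = √0.619 = 0.787
The association is negative, so r = −0.787.

-0.787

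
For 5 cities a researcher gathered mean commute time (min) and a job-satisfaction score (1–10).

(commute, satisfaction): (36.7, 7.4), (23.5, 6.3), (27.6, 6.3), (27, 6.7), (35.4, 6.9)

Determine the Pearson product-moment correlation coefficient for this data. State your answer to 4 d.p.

0.8847

n = 5, Σx = 150.2, Σy = 33.6, Σx² = 4643.06, Σy² = 226.64, Σxy = 1018.67
nΣxy − ΣxΣy = 5093.35 − 5046.72 = 46.63
nΣx² − (Σx)² = 23215.3 − 22560.04 = 655.26; nΣy² − (Σy)² = 1133.2 − 1128.96 = 4.24
r = 46.63 / √(655.26 × 4.24) = 46.63 / 52.7096 ≈ 0.8847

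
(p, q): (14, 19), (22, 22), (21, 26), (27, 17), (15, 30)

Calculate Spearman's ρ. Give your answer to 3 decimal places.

-0.400

Rank p: 1, 4, 3, 5, 2
Rank q: 2, 3, 4, 1, 5
d = rank(p) − rank(q): -1, 1, -1, 4, -3; Σd² = 28
ρ = 1 − 6Σd² / [n(n²−1)] = 1 − 6×28 / (5×24) = 1 − 168/120 ≈ -0.400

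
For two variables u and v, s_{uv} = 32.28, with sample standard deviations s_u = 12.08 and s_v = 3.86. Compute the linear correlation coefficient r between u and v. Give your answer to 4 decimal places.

0.6923

r = Cov(u,v) / (s_u · s_v) = 32.28 / (12.08 × 3.86)
  = 32.28 / 46.6288 ≈ 0.6923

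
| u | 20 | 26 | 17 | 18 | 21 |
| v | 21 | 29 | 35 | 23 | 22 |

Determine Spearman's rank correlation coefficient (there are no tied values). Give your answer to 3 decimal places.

Rank u: 3, 5, 1, 2, 4
Rank v: 1, 4, 5, 3, 2
d = rank(u) − rank(v): 2, 1, -4, -1, 2; Σd² = 26
ρ = 1 − 6Σd² / [n(n²−1)] = 1 − 6×26 / (5×24) = 1 − 156/120 ≈ -0.300

-0.300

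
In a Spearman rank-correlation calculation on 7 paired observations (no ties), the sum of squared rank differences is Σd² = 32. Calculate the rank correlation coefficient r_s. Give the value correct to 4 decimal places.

ρ = 1 − 6Σd² / [n(n²−1)] = 1 − 6×32 / (7×48)
  = 1 − 192/336 = 1 − 0.57143 ≈ 0.4286

0.4286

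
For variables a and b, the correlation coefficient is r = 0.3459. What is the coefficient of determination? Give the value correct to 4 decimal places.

r² = (0.3459)² = 0.1196

0.1196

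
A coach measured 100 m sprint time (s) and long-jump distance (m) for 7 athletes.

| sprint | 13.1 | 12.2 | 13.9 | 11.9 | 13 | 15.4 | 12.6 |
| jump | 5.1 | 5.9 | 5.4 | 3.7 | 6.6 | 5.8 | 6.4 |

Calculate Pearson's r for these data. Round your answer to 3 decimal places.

n = 7, Σx = 92.1, Σy = 38.9, Σx² = 1220.19, Σy² = 221.83, Σxy = 513.64
nΣxy − ΣxΣy = 3595.48 − 3582.69 = 12.79
nΣx² − (Σx)² = 8541.33 − 8482.41 = 58.92; nΣy² − (Σy)² = 1552.81 − 1513.21 = 39.6
r = 12.79 / √(58.92 × 39.6) = 12.79 / 48.3035 ≈ 0.265

0.265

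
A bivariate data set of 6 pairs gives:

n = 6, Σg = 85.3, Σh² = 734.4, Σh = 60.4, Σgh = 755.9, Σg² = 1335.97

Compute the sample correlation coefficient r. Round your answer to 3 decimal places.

-0.823

r = (nΣgh − ΣgΣh) / √[(nΣg² − (Σg)²)(nΣh² − (Σh)²)]
Numerator: 6×755.9 − 85.3×60.4 = -616.72
Denominator: √[(8015.82 − 7276.09)(4406.4 − 3648.16)] = √[739.73 × 758.24] = 748.9278
r = -616.72 / 748.9278 ≈ -0.823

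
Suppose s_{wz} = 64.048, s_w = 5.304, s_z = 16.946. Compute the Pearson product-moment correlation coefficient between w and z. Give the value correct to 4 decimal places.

r = Cov(w,z) / (s_w · s_z) = 64.048 / (5.304 × 16.946)
  = 64.048 / 89.8816 ≈ 0.7126

0.7126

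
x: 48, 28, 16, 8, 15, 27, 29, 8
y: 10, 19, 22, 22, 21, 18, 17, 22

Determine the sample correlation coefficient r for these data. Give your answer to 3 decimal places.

-0.960

n = 8, Σx = 179, Σy = 151, Σx² = 5267, Σy² = 2967, Σxy = 3010
nΣxy − ΣxΣy = 24080 − 27029 = -2949
nΣx² − (Σx)² = 42136 − 32041 = 10095; nΣy² − (Σy)² = 23736 − 22801 = 935
r = -2949 / √(10095 × 935) = -2949 / 3072.2671 ≈ -0.960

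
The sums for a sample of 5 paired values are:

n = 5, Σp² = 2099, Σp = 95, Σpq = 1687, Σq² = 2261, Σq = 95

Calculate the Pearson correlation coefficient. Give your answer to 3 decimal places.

r = (nΣpq − ΣpΣq) / √[(nΣp² − (Σp)²)(nΣq² − (Σq)²)]
Numerator: 5×1687 − 95×95 = -590
Denominator: √[(10495 − 9025)(11305 − 9025)] = √[1470 × 2280] = 1830.7376
r = -590 / 1830.7376 ≈ -0.322

-0.322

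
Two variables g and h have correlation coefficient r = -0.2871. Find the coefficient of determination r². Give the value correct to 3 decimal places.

0.082

r² = (-0.2871)² = 0.082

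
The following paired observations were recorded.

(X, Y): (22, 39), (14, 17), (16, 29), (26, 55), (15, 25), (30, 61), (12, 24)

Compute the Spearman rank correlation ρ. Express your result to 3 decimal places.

Rank X: 5, 2, 4, 6, 3, 7, 1
Rank Y: 5, 1, 4, 6, 3, 7, 2
d = rank(X) − rank(Y): 0, 1, 0, 0, 0, 0, -1; Σd² = 2
ρ = 1 − 6Σd² / [n(n²−1)] = 1 − 6×2 / (7×48) = 1 − 12/336 ≈ 0.964

0.964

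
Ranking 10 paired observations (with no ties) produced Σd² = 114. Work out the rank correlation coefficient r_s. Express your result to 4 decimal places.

0.3091

ρ = 1 − 6Σd² / [n(n²−1)] = 1 − 6×114 / (10×99)
  = 1 − 684/990 = 1 − 0.69091 ≈ 0.3091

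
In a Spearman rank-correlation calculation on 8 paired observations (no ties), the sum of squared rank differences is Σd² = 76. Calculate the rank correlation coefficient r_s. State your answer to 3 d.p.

0.095

ρ = 1 − 6Σd² / [n(n²−1)] = 1 − 6×76 / (8×63)
  = 1 − 456/504 = 1 − 0.9048 ≈ 0.095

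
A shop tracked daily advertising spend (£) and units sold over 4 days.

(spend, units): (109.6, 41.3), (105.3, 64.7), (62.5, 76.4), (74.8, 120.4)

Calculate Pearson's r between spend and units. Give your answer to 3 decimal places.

-0.672

n = 4, Σx = 352.2, Σy = 302.8, Σx² = 32601.54, Σy² = 26224.9, Σxy = 25120.31
nΣxy − ΣxΣy = 100481.24 − 106646.16 = -6164.92
nΣx² − (Σx)² = 130406.16 − 124044.84 = 6361.32; nΣy² − (Σy)² = 104899.6 − 91687.84 = 13211.76
r = -6164.92 / √(6361.32 × 13211.76) = -6164.92 / 9167.5642 ≈ -0.672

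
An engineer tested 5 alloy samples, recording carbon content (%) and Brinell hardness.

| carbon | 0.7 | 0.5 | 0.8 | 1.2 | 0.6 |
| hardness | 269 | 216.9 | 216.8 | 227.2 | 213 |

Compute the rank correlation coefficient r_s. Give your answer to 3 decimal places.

Rank carbon: 3, 1, 4, 5, 2
Rank hardness: 5, 3, 2, 4, 1
d = rank(carbon) − rank(hardness): -2, -2, 2, 1, 1; Σd² = 14
ρ = 1 − 6Σd² / [n(n²−1)] = 1 − 6×14 / (5×24) = 1 − 84/120 ≈ 0.300

0.300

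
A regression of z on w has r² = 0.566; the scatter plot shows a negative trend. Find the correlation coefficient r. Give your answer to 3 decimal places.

|r| = √0.566 = 0.752
The association is negative, so r = −0.752.

-0.752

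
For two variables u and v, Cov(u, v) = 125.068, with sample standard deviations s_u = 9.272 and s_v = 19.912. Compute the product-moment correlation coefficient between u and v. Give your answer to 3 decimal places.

0.677

r = Cov(u,v) / (s_u · s_v) = 125.068 / (9.272 × 19.912)
  = 125.068 / 184.6241 ≈ 0.677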